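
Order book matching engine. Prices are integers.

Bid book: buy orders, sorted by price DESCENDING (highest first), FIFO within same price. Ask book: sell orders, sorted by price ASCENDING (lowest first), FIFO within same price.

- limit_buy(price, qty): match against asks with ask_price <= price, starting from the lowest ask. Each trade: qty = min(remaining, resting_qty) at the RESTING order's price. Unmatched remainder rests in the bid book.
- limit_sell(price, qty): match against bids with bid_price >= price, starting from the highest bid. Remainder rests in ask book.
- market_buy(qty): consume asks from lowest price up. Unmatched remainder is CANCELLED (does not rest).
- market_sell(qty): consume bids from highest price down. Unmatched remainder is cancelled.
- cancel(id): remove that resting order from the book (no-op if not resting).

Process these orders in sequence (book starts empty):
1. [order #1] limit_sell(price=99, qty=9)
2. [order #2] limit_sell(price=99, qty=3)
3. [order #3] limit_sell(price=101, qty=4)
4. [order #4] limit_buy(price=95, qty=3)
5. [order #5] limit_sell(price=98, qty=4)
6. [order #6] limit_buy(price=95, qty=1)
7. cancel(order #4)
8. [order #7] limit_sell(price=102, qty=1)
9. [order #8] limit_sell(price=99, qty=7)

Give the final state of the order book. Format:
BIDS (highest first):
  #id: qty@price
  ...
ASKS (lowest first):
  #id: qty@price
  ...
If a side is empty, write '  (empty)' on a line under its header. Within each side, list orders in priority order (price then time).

Answer: BIDS (highest first):
  #6: 1@95
ASKS (lowest first):
  #5: 4@98
  #1: 9@99
  #2: 3@99
  #8: 7@99
  #3: 4@101
  #7: 1@102

Derivation:
After op 1 [order #1] limit_sell(price=99, qty=9): fills=none; bids=[-] asks=[#1:9@99]
After op 2 [order #2] limit_sell(price=99, qty=3): fills=none; bids=[-] asks=[#1:9@99 #2:3@99]
After op 3 [order #3] limit_sell(price=101, qty=4): fills=none; bids=[-] asks=[#1:9@99 #2:3@99 #3:4@101]
After op 4 [order #4] limit_buy(price=95, qty=3): fills=none; bids=[#4:3@95] asks=[#1:9@99 #2:3@99 #3:4@101]
After op 5 [order #5] limit_sell(price=98, qty=4): fills=none; bids=[#4:3@95] asks=[#5:4@98 #1:9@99 #2:3@99 #3:4@101]
After op 6 [order #6] limit_buy(price=95, qty=1): fills=none; bids=[#4:3@95 #6:1@95] asks=[#5:4@98 #1:9@99 #2:3@99 #3:4@101]
After op 7 cancel(order #4): fills=none; bids=[#6:1@95] asks=[#5:4@98 #1:9@99 #2:3@99 #3:4@101]
After op 8 [order #7] limit_sell(price=102, qty=1): fills=none; bids=[#6:1@95] asks=[#5:4@98 #1:9@99 #2:3@99 #3:4@101 #7:1@102]
After op 9 [order #8] limit_sell(price=99, qty=7): fills=none; bids=[#6:1@95] asks=[#5:4@98 #1:9@99 #2:3@99 #8:7@99 #3:4@101 #7:1@102]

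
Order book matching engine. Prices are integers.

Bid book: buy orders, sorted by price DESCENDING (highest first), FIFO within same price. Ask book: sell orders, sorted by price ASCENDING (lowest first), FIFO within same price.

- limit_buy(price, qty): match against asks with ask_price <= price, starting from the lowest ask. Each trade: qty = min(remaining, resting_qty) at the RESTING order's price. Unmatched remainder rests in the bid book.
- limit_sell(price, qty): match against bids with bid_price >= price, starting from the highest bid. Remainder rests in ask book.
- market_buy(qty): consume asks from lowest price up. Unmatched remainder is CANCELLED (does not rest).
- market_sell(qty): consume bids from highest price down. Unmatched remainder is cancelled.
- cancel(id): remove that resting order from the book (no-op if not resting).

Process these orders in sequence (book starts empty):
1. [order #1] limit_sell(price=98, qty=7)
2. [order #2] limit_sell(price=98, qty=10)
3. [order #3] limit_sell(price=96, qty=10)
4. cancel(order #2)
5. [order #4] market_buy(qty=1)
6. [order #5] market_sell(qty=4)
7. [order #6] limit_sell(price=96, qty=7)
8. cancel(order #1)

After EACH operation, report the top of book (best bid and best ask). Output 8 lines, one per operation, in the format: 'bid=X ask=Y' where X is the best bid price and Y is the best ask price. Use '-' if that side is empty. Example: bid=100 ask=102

After op 1 [order #1] limit_sell(price=98, qty=7): fills=none; bids=[-] asks=[#1:7@98]
After op 2 [order #2] limit_sell(price=98, qty=10): fills=none; bids=[-] asks=[#1:7@98 #2:10@98]
After op 3 [order #3] limit_sell(price=96, qty=10): fills=none; bids=[-] asks=[#3:10@96 #1:7@98 #2:10@98]
After op 4 cancel(order #2): fills=none; bids=[-] asks=[#3:10@96 #1:7@98]
After op 5 [order #4] market_buy(qty=1): fills=#4x#3:1@96; bids=[-] asks=[#3:9@96 #1:7@98]
After op 6 [order #5] market_sell(qty=4): fills=none; bids=[-] asks=[#3:9@96 #1:7@98]
After op 7 [order #6] limit_sell(price=96, qty=7): fills=none; bids=[-] asks=[#3:9@96 #6:7@96 #1:7@98]
After op 8 cancel(order #1): fills=none; bids=[-] asks=[#3:9@96 #6:7@96]

Answer: bid=- ask=98
bid=- ask=98
bid=- ask=96
bid=- ask=96
bid=- ask=96
bid=- ask=96
bid=- ask=96
bid=- ask=96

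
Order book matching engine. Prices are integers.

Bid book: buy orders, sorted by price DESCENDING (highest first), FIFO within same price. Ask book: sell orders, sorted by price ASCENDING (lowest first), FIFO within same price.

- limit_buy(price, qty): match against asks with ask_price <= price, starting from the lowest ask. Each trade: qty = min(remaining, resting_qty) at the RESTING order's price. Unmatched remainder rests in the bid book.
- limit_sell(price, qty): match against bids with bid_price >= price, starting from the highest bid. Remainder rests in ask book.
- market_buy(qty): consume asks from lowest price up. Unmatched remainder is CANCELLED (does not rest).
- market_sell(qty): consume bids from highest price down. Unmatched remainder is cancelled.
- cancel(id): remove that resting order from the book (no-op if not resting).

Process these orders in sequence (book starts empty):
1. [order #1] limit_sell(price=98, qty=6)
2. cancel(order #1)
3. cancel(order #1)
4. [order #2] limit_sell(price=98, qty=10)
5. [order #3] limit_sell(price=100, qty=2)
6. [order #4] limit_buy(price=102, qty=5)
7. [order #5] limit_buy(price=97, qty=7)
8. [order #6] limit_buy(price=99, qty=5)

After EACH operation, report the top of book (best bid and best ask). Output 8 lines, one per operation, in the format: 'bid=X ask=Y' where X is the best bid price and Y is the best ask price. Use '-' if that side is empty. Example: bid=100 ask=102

After op 1 [order #1] limit_sell(price=98, qty=6): fills=none; bids=[-] asks=[#1:6@98]
After op 2 cancel(order #1): fills=none; bids=[-] asks=[-]
After op 3 cancel(order #1): fills=none; bids=[-] asks=[-]
After op 4 [order #2] limit_sell(price=98, qty=10): fills=none; bids=[-] asks=[#2:10@98]
After op 5 [order #3] limit_sell(price=100, qty=2): fills=none; bids=[-] asks=[#2:10@98 #3:2@100]
After op 6 [order #4] limit_buy(price=102, qty=5): fills=#4x#2:5@98; bids=[-] asks=[#2:5@98 #3:2@100]
After op 7 [order #5] limit_buy(price=97, qty=7): fills=none; bids=[#5:7@97] asks=[#2:5@98 #3:2@100]
After op 8 [order #6] limit_buy(price=99, qty=5): fills=#6x#2:5@98; bids=[#5:7@97] asks=[#3:2@100]

Answer: bid=- ask=98
bid=- ask=-
bid=- ask=-
bid=- ask=98
bid=- ask=98
bid=- ask=98
bid=97 ask=98
bid=97 ask=100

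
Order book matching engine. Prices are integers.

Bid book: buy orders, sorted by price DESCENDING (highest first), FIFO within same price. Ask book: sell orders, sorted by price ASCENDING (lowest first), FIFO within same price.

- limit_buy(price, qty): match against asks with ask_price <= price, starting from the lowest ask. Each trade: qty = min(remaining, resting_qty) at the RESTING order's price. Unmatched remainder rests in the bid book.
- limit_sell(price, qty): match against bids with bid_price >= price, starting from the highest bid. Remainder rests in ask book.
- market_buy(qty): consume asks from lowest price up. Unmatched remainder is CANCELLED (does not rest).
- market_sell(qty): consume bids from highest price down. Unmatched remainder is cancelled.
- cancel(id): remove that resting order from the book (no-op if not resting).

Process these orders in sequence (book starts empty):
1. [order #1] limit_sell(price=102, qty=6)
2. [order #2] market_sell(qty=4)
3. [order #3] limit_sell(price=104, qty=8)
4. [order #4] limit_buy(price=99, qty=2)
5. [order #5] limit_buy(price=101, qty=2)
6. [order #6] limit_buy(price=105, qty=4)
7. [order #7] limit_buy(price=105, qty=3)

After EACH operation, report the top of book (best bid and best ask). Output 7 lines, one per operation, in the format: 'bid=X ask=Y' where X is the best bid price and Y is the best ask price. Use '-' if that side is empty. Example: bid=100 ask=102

After op 1 [order #1] limit_sell(price=102, qty=6): fills=none; bids=[-] asks=[#1:6@102]
After op 2 [order #2] market_sell(qty=4): fills=none; bids=[-] asks=[#1:6@102]
After op 3 [order #3] limit_sell(price=104, qty=8): fills=none; bids=[-] asks=[#1:6@102 #3:8@104]
After op 4 [order #4] limit_buy(price=99, qty=2): fills=none; bids=[#4:2@99] asks=[#1:6@102 #3:8@104]
After op 5 [order #5] limit_buy(price=101, qty=2): fills=none; bids=[#5:2@101 #4:2@99] asks=[#1:6@102 #3:8@104]
After op 6 [order #6] limit_buy(price=105, qty=4): fills=#6x#1:4@102; bids=[#5:2@101 #4:2@99] asks=[#1:2@102 #3:8@104]
After op 7 [order #7] limit_buy(price=105, qty=3): fills=#7x#1:2@102 #7x#3:1@104; bids=[#5:2@101 #4:2@99] asks=[#3:7@104]

Answer: bid=- ask=102
bid=- ask=102
bid=- ask=102
bid=99 ask=102
bid=101 ask=102
bid=101 ask=102
bid=101 ask=104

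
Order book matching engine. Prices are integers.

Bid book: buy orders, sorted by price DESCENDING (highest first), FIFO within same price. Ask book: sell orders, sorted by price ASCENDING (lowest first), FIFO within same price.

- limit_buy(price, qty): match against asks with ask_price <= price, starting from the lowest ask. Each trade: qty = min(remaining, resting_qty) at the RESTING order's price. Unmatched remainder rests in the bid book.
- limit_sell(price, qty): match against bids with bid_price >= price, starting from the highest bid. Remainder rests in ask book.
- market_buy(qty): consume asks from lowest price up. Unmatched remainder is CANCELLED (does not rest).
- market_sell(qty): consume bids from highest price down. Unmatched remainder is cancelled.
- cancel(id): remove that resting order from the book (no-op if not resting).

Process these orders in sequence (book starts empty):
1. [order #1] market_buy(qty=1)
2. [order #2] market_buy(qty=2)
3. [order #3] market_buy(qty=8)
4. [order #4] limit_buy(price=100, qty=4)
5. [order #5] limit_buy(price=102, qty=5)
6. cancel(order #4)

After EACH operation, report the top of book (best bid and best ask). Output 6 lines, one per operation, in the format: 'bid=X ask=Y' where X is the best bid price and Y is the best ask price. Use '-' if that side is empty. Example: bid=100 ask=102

After op 1 [order #1] market_buy(qty=1): fills=none; bids=[-] asks=[-]
After op 2 [order #2] market_buy(qty=2): fills=none; bids=[-] asks=[-]
After op 3 [order #3] market_buy(qty=8): fills=none; bids=[-] asks=[-]
After op 4 [order #4] limit_buy(price=100, qty=4): fills=none; bids=[#4:4@100] asks=[-]
After op 5 [order #5] limit_buy(price=102, qty=5): fills=none; bids=[#5:5@102 #4:4@100] asks=[-]
After op 6 cancel(order #4): fills=none; bids=[#5:5@102] asks=[-]

Answer: bid=- ask=-
bid=- ask=-
bid=- ask=-
bid=100 ask=-
bid=102 ask=-
bid=102 ask=-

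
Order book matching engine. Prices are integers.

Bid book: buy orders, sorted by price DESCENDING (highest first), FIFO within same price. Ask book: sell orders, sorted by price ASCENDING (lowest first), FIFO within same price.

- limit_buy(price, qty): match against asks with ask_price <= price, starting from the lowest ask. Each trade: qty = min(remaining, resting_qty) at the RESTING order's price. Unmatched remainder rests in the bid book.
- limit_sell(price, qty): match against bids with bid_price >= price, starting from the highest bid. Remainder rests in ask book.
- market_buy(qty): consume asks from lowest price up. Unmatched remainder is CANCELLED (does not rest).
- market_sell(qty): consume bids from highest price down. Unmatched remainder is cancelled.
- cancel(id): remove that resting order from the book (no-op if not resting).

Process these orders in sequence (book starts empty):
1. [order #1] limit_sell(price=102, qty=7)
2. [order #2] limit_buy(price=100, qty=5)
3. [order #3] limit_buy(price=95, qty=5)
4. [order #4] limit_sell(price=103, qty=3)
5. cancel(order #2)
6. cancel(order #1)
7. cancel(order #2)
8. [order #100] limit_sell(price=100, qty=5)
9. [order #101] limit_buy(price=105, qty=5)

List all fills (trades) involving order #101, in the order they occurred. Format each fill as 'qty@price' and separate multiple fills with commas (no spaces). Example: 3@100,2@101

Answer: 5@100

Derivation:
After op 1 [order #1] limit_sell(price=102, qty=7): fills=none; bids=[-] asks=[#1:7@102]
After op 2 [order #2] limit_buy(price=100, qty=5): fills=none; bids=[#2:5@100] asks=[#1:7@102]
After op 3 [order #3] limit_buy(price=95, qty=5): fills=none; bids=[#2:5@100 #3:5@95] asks=[#1:7@102]
After op 4 [order #4] limit_sell(price=103, qty=3): fills=none; bids=[#2:5@100 #3:5@95] asks=[#1:7@102 #4:3@103]
After op 5 cancel(order #2): fills=none; bids=[#3:5@95] asks=[#1:7@102 #4:3@103]
After op 6 cancel(order #1): fills=none; bids=[#3:5@95] asks=[#4:3@103]
After op 7 cancel(order #2): fills=none; bids=[#3:5@95] asks=[#4:3@103]
After op 8 [order #100] limit_sell(price=100, qty=5): fills=none; bids=[#3:5@95] asks=[#100:5@100 #4:3@103]
After op 9 [order #101] limit_buy(price=105, qty=5): fills=#101x#100:5@100; bids=[#3:5@95] asks=[#4:3@103]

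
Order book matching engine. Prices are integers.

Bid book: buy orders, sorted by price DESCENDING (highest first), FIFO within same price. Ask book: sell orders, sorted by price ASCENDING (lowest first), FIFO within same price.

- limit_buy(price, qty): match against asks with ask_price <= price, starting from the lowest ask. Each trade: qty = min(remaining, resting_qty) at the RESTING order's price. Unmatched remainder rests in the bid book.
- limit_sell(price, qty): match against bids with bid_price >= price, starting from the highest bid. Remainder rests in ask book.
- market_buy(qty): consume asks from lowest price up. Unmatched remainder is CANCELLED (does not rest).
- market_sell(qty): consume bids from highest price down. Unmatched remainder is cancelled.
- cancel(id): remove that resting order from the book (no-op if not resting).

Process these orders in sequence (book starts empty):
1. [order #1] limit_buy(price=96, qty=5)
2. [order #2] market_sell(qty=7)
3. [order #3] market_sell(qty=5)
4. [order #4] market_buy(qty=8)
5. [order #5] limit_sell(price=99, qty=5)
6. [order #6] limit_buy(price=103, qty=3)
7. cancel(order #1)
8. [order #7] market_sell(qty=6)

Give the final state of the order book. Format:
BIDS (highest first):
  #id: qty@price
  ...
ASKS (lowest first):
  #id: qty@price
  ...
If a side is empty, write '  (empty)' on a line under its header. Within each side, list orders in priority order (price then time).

Answer: BIDS (highest first):
  (empty)
ASKS (lowest first):
  #5: 2@99

Derivation:
After op 1 [order #1] limit_buy(price=96, qty=5): fills=none; bids=[#1:5@96] asks=[-]
After op 2 [order #2] market_sell(qty=7): fills=#1x#2:5@96; bids=[-] asks=[-]
After op 3 [order #3] market_sell(qty=5): fills=none; bids=[-] asks=[-]
After op 4 [order #4] market_buy(qty=8): fills=none; bids=[-] asks=[-]
After op 5 [order #5] limit_sell(price=99, qty=5): fills=none; bids=[-] asks=[#5:5@99]
After op 6 [order #6] limit_buy(price=103, qty=3): fills=#6x#5:3@99; bids=[-] asks=[#5:2@99]
After op 7 cancel(order #1): fills=none; bids=[-] asks=[#5:2@99]
After op 8 [order #7] market_sell(qty=6): fills=none; bids=[-] asks=[#5:2@99]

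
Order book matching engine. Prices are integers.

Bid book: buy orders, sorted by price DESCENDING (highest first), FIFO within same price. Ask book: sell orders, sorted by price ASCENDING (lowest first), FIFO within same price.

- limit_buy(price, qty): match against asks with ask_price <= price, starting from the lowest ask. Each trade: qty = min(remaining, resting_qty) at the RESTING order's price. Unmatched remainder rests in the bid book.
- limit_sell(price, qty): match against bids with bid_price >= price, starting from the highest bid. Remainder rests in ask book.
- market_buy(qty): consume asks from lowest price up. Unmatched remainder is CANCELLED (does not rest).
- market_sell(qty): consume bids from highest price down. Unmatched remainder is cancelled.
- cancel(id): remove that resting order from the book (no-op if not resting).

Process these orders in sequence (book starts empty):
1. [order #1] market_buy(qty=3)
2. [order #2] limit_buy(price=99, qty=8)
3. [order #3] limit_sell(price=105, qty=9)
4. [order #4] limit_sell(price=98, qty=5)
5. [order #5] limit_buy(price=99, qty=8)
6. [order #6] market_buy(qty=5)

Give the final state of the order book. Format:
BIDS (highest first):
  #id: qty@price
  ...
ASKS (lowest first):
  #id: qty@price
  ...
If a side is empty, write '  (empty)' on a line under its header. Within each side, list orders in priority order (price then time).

After op 1 [order #1] market_buy(qty=3): fills=none; bids=[-] asks=[-]
After op 2 [order #2] limit_buy(price=99, qty=8): fills=none; bids=[#2:8@99] asks=[-]
After op 3 [order #3] limit_sell(price=105, qty=9): fills=none; bids=[#2:8@99] asks=[#3:9@105]
After op 4 [order #4] limit_sell(price=98, qty=5): fills=#2x#4:5@99; bids=[#2:3@99] asks=[#3:9@105]
After op 5 [order #5] limit_buy(price=99, qty=8): fills=none; bids=[#2:3@99 #5:8@99] asks=[#3:9@105]
After op 6 [order #6] market_buy(qty=5): fills=#6x#3:5@105; bids=[#2:3@99 #5:8@99] asks=[#3:4@105]

Answer: BIDS (highest first):
  #2: 3@99
  #5: 8@99
ASKS (lowest first):
  #3: 4@105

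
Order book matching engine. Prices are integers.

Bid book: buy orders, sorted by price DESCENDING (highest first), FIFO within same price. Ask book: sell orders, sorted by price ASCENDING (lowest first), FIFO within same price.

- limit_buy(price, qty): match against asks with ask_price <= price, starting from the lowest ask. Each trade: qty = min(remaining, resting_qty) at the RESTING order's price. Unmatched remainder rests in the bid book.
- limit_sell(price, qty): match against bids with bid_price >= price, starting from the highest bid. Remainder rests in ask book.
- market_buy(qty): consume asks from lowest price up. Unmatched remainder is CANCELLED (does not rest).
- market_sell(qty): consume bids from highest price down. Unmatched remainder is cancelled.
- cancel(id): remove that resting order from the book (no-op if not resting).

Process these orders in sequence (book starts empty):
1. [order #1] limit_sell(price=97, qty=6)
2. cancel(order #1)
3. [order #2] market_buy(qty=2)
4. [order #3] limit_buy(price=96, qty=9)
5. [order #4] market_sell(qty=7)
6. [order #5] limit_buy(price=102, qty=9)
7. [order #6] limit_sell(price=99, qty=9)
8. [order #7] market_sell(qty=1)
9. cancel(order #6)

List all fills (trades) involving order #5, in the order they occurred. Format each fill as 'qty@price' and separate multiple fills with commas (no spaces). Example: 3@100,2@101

After op 1 [order #1] limit_sell(price=97, qty=6): fills=none; bids=[-] asks=[#1:6@97]
After op 2 cancel(order #1): fills=none; bids=[-] asks=[-]
After op 3 [order #2] market_buy(qty=2): fills=none; bids=[-] asks=[-]
After op 4 [order #3] limit_buy(price=96, qty=9): fills=none; bids=[#3:9@96] asks=[-]
After op 5 [order #4] market_sell(qty=7): fills=#3x#4:7@96; bids=[#3:2@96] asks=[-]
After op 6 [order #5] limit_buy(price=102, qty=9): fills=none; bids=[#5:9@102 #3:2@96] asks=[-]
After op 7 [order #6] limit_sell(price=99, qty=9): fills=#5x#6:9@102; bids=[#3:2@96] asks=[-]
After op 8 [order #7] market_sell(qty=1): fills=#3x#7:1@96; bids=[#3:1@96] asks=[-]
After op 9 cancel(order #6): fills=none; bids=[#3:1@96] asks=[-]

Answer: 9@102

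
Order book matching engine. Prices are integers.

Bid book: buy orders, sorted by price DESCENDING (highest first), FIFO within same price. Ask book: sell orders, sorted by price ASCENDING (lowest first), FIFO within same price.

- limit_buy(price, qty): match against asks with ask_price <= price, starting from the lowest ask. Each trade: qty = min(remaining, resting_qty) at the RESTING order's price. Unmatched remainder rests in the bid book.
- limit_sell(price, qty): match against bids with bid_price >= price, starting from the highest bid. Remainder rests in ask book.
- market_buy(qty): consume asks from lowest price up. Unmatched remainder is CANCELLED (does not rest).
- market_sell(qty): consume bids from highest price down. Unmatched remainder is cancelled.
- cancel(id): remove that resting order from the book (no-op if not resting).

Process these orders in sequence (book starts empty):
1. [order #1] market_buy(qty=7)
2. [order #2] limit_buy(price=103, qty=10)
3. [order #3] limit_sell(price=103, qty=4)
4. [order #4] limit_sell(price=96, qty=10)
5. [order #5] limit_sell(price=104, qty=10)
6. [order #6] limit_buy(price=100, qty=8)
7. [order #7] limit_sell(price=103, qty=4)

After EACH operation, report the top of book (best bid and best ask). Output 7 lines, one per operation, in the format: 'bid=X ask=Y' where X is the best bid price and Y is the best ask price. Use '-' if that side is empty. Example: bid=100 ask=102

After op 1 [order #1] market_buy(qty=7): fills=none; bids=[-] asks=[-]
After op 2 [order #2] limit_buy(price=103, qty=10): fills=none; bids=[#2:10@103] asks=[-]
After op 3 [order #3] limit_sell(price=103, qty=4): fills=#2x#3:4@103; bids=[#2:6@103] asks=[-]
After op 4 [order #4] limit_sell(price=96, qty=10): fills=#2x#4:6@103; bids=[-] asks=[#4:4@96]
After op 5 [order #5] limit_sell(price=104, qty=10): fills=none; bids=[-] asks=[#4:4@96 #5:10@104]
After op 6 [order #6] limit_buy(price=100, qty=8): fills=#6x#4:4@96; bids=[#6:4@100] asks=[#5:10@104]
After op 7 [order #7] limit_sell(price=103, qty=4): fills=none; bids=[#6:4@100] asks=[#7:4@103 #5:10@104]

Answer: bid=- ask=-
bid=103 ask=-
bid=103 ask=-
bid=- ask=96
bid=- ask=96
bid=100 ask=104
bid=100 ask=103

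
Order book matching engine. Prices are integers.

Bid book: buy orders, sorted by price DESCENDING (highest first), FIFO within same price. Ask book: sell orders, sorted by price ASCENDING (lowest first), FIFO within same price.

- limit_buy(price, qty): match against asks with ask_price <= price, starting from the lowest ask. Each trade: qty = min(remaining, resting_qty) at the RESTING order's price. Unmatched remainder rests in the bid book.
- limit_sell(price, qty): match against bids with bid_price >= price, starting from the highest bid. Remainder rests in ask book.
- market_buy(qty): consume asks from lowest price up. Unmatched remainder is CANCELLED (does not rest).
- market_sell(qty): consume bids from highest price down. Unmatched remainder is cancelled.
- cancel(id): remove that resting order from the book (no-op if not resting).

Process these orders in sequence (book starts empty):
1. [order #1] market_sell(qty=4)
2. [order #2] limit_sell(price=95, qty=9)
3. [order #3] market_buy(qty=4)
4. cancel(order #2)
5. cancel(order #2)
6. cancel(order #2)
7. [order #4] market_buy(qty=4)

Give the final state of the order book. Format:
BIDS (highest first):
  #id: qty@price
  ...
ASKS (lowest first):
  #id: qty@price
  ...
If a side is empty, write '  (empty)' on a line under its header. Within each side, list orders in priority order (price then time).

Answer: BIDS (highest first):
  (empty)
ASKS (lowest first):
  (empty)

Derivation:
After op 1 [order #1] market_sell(qty=4): fills=none; bids=[-] asks=[-]
After op 2 [order #2] limit_sell(price=95, qty=9): fills=none; bids=[-] asks=[#2:9@95]
After op 3 [order #3] market_buy(qty=4): fills=#3x#2:4@95; bids=[-] asks=[#2:5@95]
After op 4 cancel(order #2): fills=none; bids=[-] asks=[-]
After op 5 cancel(order #2): fills=none; bids=[-] asks=[-]
After op 6 cancel(order #2): fills=none; bids=[-] asks=[-]
After op 7 [order #4] market_buy(qty=4): fills=none; bids=[-] asks=[-]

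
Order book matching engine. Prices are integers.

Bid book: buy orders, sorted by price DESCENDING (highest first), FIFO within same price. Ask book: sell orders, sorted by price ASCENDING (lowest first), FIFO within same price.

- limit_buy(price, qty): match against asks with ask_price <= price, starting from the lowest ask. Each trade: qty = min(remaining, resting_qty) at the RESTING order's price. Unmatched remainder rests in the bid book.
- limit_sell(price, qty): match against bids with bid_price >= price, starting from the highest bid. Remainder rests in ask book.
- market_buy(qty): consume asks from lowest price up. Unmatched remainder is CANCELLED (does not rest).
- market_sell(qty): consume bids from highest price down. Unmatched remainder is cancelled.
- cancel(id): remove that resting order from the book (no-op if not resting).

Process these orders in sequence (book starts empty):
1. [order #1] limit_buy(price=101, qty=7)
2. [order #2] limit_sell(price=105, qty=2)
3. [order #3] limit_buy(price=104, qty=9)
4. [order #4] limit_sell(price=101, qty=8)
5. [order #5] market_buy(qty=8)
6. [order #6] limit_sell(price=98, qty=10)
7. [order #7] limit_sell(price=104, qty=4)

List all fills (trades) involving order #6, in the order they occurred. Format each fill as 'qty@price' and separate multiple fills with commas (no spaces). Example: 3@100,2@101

Answer: 1@104,7@101

Derivation:
After op 1 [order #1] limit_buy(price=101, qty=7): fills=none; bids=[#1:7@101] asks=[-]
After op 2 [order #2] limit_sell(price=105, qty=2): fills=none; bids=[#1:7@101] asks=[#2:2@105]
After op 3 [order #3] limit_buy(price=104, qty=9): fills=none; bids=[#3:9@104 #1:7@101] asks=[#2:2@105]
After op 4 [order #4] limit_sell(price=101, qty=8): fills=#3x#4:8@104; bids=[#3:1@104 #1:7@101] asks=[#2:2@105]
After op 5 [order #5] market_buy(qty=8): fills=#5x#2:2@105; bids=[#3:1@104 #1:7@101] asks=[-]
After op 6 [order #6] limit_sell(price=98, qty=10): fills=#3x#6:1@104 #1x#6:7@101; bids=[-] asks=[#6:2@98]
After op 7 [order #7] limit_sell(price=104, qty=4): fills=none; bids=[-] asks=[#6:2@98 #7:4@104]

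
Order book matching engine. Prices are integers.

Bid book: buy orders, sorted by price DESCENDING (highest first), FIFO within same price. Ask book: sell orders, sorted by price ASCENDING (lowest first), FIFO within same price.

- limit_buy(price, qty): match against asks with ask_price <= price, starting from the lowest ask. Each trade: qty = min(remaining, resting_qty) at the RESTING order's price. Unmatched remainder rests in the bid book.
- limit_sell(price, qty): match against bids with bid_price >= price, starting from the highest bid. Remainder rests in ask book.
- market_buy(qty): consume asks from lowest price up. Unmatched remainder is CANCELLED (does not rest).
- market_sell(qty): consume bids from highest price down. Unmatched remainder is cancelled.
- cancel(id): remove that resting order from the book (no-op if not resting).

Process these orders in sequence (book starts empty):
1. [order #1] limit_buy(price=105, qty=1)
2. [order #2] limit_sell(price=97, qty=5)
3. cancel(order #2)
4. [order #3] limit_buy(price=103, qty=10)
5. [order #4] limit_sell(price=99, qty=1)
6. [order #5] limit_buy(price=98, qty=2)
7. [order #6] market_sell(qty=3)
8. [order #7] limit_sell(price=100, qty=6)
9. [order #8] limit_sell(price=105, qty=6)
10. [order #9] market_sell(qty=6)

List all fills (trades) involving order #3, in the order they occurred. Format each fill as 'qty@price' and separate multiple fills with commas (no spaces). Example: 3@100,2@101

Answer: 1@103,3@103,6@103

Derivation:
After op 1 [order #1] limit_buy(price=105, qty=1): fills=none; bids=[#1:1@105] asks=[-]
After op 2 [order #2] limit_sell(price=97, qty=5): fills=#1x#2:1@105; bids=[-] asks=[#2:4@97]
After op 3 cancel(order #2): fills=none; bids=[-] asks=[-]
After op 4 [order #3] limit_buy(price=103, qty=10): fills=none; bids=[#3:10@103] asks=[-]
After op 5 [order #4] limit_sell(price=99, qty=1): fills=#3x#4:1@103; bids=[#3:9@103] asks=[-]
After op 6 [order #5] limit_buy(price=98, qty=2): fills=none; bids=[#3:9@103 #5:2@98] asks=[-]
After op 7 [order #6] market_sell(qty=3): fills=#3x#6:3@103; bids=[#3:6@103 #5:2@98] asks=[-]
After op 8 [order #7] limit_sell(price=100, qty=6): fills=#3x#7:6@103; bids=[#5:2@98] asks=[-]
After op 9 [order #8] limit_sell(price=105, qty=6): fills=none; bids=[#5:2@98] asks=[#8:6@105]
After op 10 [order #9] market_sell(qty=6): fills=#5x#9:2@98; bids=[-] asks=[#8:6@105]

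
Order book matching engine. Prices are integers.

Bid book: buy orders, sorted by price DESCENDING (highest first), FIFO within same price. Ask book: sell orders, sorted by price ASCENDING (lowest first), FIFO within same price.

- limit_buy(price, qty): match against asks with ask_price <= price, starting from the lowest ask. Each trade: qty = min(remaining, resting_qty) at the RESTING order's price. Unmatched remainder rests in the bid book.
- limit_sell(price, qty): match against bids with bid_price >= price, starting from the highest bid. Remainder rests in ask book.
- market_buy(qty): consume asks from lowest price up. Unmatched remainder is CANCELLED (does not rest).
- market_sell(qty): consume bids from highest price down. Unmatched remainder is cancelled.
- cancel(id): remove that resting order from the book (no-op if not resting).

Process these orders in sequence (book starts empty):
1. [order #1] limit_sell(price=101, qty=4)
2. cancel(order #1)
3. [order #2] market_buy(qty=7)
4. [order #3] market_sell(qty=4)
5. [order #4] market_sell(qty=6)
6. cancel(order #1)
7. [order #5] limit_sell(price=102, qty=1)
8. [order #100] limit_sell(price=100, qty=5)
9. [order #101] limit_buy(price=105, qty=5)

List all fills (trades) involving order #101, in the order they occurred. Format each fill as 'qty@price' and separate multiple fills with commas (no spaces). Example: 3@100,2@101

Answer: 5@100

Derivation:
After op 1 [order #1] limit_sell(price=101, qty=4): fills=none; bids=[-] asks=[#1:4@101]
After op 2 cancel(order #1): fills=none; bids=[-] asks=[-]
After op 3 [order #2] market_buy(qty=7): fills=none; bids=[-] asks=[-]
After op 4 [order #3] market_sell(qty=4): fills=none; bids=[-] asks=[-]
After op 5 [order #4] market_sell(qty=6): fills=none; bids=[-] asks=[-]
After op 6 cancel(order #1): fills=none; bids=[-] asks=[-]
After op 7 [order #5] limit_sell(price=102, qty=1): fills=none; bids=[-] asks=[#5:1@102]
After op 8 [order #100] limit_sell(price=100, qty=5): fills=none; bids=[-] asks=[#100:5@100 #5:1@102]
After op 9 [order #101] limit_buy(price=105, qty=5): fills=#101x#100:5@100; bids=[-] asks=[#5:1@102]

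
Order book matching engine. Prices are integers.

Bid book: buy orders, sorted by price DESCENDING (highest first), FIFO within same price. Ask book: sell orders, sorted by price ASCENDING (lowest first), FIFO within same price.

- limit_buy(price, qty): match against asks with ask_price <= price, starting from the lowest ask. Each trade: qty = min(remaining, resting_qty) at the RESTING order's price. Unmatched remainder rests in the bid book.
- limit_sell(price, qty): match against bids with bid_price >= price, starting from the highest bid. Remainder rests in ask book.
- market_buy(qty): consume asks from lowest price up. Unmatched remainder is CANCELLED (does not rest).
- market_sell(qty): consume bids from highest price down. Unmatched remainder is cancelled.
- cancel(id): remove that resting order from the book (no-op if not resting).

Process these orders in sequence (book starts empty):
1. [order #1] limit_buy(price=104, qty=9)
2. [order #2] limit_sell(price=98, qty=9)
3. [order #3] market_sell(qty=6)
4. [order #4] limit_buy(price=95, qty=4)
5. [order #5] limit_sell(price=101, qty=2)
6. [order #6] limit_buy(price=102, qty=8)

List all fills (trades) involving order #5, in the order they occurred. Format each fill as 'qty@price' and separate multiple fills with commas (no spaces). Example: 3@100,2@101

After op 1 [order #1] limit_buy(price=104, qty=9): fills=none; bids=[#1:9@104] asks=[-]
After op 2 [order #2] limit_sell(price=98, qty=9): fills=#1x#2:9@104; bids=[-] asks=[-]
After op 3 [order #3] market_sell(qty=6): fills=none; bids=[-] asks=[-]
After op 4 [order #4] limit_buy(price=95, qty=4): fills=none; bids=[#4:4@95] asks=[-]
After op 5 [order #5] limit_sell(price=101, qty=2): fills=none; bids=[#4:4@95] asks=[#5:2@101]
After op 6 [order #6] limit_buy(price=102, qty=8): fills=#6x#5:2@101; bids=[#6:6@102 #4:4@95] asks=[-]

Answer: 2@101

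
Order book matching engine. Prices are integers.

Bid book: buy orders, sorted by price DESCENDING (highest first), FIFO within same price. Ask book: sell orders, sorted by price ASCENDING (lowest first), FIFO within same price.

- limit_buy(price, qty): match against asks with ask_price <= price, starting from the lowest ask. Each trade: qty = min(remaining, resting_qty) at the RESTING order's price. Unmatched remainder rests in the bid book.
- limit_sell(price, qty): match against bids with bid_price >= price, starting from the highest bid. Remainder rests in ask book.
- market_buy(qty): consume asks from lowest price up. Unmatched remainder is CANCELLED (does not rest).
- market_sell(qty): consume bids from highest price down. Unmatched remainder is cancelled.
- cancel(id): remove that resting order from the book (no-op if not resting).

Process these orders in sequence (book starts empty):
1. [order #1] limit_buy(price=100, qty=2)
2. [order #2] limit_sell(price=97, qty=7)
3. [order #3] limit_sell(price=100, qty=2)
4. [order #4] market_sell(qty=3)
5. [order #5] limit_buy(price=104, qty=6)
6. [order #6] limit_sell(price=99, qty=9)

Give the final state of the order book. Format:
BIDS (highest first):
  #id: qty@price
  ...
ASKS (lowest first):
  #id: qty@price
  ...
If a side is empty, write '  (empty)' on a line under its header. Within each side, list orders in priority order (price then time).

Answer: BIDS (highest first):
  (empty)
ASKS (lowest first):
  #6: 9@99
  #3: 1@100

Derivation:
After op 1 [order #1] limit_buy(price=100, qty=2): fills=none; bids=[#1:2@100] asks=[-]
After op 2 [order #2] limit_sell(price=97, qty=7): fills=#1x#2:2@100; bids=[-] asks=[#2:5@97]
After op 3 [order #3] limit_sell(price=100, qty=2): fills=none; bids=[-] asks=[#2:5@97 #3:2@100]
After op 4 [order #4] market_sell(qty=3): fills=none; bids=[-] asks=[#2:5@97 #3:2@100]
After op 5 [order #5] limit_buy(price=104, qty=6): fills=#5x#2:5@97 #5x#3:1@100; bids=[-] asks=[#3:1@100]
After op 6 [order #6] limit_sell(price=99, qty=9): fills=none; bids=[-] asks=[#6:9@99 #3:1@100]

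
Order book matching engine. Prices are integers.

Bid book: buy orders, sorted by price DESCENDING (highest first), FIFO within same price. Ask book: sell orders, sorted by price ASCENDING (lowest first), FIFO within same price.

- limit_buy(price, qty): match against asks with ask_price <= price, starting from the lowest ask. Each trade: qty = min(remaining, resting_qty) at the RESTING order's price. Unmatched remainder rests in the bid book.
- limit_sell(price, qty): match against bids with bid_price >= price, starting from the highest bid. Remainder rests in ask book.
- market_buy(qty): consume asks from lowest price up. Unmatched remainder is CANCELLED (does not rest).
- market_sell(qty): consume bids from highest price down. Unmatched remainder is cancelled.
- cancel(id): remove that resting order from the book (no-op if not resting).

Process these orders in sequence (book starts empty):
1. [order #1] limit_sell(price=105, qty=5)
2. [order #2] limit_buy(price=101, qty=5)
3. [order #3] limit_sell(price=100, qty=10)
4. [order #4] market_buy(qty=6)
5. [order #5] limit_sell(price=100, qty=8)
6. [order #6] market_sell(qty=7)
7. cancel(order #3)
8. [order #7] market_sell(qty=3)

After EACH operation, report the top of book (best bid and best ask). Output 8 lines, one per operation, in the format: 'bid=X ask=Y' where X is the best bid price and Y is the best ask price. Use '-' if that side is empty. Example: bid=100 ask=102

Answer: bid=- ask=105
bid=101 ask=105
bid=- ask=100
bid=- ask=105
bid=- ask=100
bid=- ask=100
bid=- ask=100
bid=- ask=100

Derivation:
After op 1 [order #1] limit_sell(price=105, qty=5): fills=none; bids=[-] asks=[#1:5@105]
After op 2 [order #2] limit_buy(price=101, qty=5): fills=none; bids=[#2:5@101] asks=[#1:5@105]
After op 3 [order #3] limit_sell(price=100, qty=10): fills=#2x#3:5@101; bids=[-] asks=[#3:5@100 #1:5@105]
After op 4 [order #4] market_buy(qty=6): fills=#4x#3:5@100 #4x#1:1@105; bids=[-] asks=[#1:4@105]
After op 5 [order #5] limit_sell(price=100, qty=8): fills=none; bids=[-] asks=[#5:8@100 #1:4@105]
After op 6 [order #6] market_sell(qty=7): fills=none; bids=[-] asks=[#5:8@100 #1:4@105]
After op 7 cancel(order #3): fills=none; bids=[-] asks=[#5:8@100 #1:4@105]
After op 8 [order #7] market_sell(qty=3): fills=none; bids=[-] asks=[#5:8@100 #1:4@105]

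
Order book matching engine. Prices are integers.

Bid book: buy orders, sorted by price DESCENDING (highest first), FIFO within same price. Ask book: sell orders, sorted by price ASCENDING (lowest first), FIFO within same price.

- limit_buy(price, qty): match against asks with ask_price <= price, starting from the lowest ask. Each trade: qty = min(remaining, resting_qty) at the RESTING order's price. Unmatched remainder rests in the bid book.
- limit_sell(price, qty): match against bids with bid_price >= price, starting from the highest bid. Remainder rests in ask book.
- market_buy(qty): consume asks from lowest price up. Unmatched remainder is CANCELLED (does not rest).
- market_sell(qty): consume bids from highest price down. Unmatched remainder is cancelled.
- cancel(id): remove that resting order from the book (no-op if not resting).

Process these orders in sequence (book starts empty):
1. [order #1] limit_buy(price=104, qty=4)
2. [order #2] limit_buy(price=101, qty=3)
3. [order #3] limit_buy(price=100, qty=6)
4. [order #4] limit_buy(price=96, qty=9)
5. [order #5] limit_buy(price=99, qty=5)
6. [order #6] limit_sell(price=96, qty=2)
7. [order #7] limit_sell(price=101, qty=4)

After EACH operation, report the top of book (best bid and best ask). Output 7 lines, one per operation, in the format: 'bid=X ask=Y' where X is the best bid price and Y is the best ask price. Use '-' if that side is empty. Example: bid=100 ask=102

After op 1 [order #1] limit_buy(price=104, qty=4): fills=none; bids=[#1:4@104] asks=[-]
After op 2 [order #2] limit_buy(price=101, qty=3): fills=none; bids=[#1:4@104 #2:3@101] asks=[-]
After op 3 [order #3] limit_buy(price=100, qty=6): fills=none; bids=[#1:4@104 #2:3@101 #3:6@100] asks=[-]
After op 4 [order #4] limit_buy(price=96, qty=9): fills=none; bids=[#1:4@104 #2:3@101 #3:6@100 #4:9@96] asks=[-]
After op 5 [order #5] limit_buy(price=99, qty=5): fills=none; bids=[#1:4@104 #2:3@101 #3:6@100 #5:5@99 #4:9@96] asks=[-]
After op 6 [order #6] limit_sell(price=96, qty=2): fills=#1x#6:2@104; bids=[#1:2@104 #2:3@101 #3:6@100 #5:5@99 #4:9@96] asks=[-]
After op 7 [order #7] limit_sell(price=101, qty=4): fills=#1x#7:2@104 #2x#7:2@101; bids=[#2:1@101 #3:6@100 #5:5@99 #4:9@96] asks=[-]

Answer: bid=104 ask=-
bid=104 ask=-
bid=104 ask=-
bid=104 ask=-
bid=104 ask=-
bid=104 ask=-
bid=101 ask=-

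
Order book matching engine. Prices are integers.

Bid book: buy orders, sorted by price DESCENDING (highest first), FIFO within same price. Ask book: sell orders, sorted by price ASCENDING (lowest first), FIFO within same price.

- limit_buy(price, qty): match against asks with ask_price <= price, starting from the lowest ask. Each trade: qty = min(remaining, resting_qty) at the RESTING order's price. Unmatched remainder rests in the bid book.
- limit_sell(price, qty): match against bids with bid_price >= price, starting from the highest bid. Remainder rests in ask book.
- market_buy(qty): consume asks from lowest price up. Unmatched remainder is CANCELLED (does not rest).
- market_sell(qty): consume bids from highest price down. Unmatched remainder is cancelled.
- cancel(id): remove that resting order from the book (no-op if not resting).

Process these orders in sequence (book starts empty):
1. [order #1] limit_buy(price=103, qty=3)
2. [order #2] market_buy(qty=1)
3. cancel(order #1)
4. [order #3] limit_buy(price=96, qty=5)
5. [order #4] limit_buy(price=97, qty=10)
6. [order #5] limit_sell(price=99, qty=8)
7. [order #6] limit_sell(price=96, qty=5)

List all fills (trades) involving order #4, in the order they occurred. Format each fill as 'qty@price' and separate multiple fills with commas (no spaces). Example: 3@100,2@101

Answer: 5@97

Derivation:
After op 1 [order #1] limit_buy(price=103, qty=3): fills=none; bids=[#1:3@103] asks=[-]
After op 2 [order #2] market_buy(qty=1): fills=none; bids=[#1:3@103] asks=[-]
After op 3 cancel(order #1): fills=none; bids=[-] asks=[-]
After op 4 [order #3] limit_buy(price=96, qty=5): fills=none; bids=[#3:5@96] asks=[-]
After op 5 [order #4] limit_buy(price=97, qty=10): fills=none; bids=[#4:10@97 #3:5@96] asks=[-]
After op 6 [order #5] limit_sell(price=99, qty=8): fills=none; bids=[#4:10@97 #3:5@96] asks=[#5:8@99]
After op 7 [order #6] limit_sell(price=96, qty=5): fills=#4x#6:5@97; bids=[#4:5@97 #3:5@96] asks=[#5:8@99]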